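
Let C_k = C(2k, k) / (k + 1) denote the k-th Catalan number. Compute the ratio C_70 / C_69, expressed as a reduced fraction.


Using C_k = (2k)! / (k! (k+1)!), the ratio C_{k+1}/C_k simplifies to
C_{k+1}/C_k = [(2k+2)! / ((k+1)! (k+2)!)] * [k! (k+1)! / (2k)!]
 = (2k+2)(2k+1) / ((k+1)(k+2)) = 2(2k+1) / (k+2).
For k = 69: 2(2*69 + 1) / (69 + 2) = 278/71 = 278/71.

278/71


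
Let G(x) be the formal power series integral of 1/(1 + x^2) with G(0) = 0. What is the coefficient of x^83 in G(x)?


1/(1 + x^2) = sum_{j>=0} (-1)^j x^(2j). Integrating termwise with G(0) = 0:
G(x) = sum_{j>=0} (-1)^j x^(2j+1) / (2j+1) = arctan(x).
Only odd powers are nonzero. For x^83 write 83 = 2*41 + 1, giving
(-1)^41 / 83 = -1/83 = -1/83.

-1/83


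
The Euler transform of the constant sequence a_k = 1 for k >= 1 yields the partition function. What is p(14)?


The Euler transform converts the sequence a_k = 1 into the number of integer partitions.
Using the recurrence or dynamic programming:
p(14) = 135

135


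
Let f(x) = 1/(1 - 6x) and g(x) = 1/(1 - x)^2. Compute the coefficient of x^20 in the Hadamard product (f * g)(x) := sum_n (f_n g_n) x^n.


f has coefficients f_k = 6^k. For g = 1/(1 - x)^2 the coefficient is g_k = C(k + 1, 1) = k + 1. The Hadamard coefficient is (f * g)_k = 6^k * (k + 1).
For k = 20: 6^20 * 21 = 3656158440062976 * 21 = 76779327241322496.

76779327241322496


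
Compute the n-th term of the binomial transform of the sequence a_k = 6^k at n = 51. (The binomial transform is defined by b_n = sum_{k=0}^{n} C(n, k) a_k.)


With a_k = 6^k, b_n = sum_{k=0}^{n} C(n, k) 6^k = (1 + 6)^n by the binomial theorem.
For n = 51: (1 + 6)^51 = 7^51 = 12589255298531885026341962383987545444758743.

12589255298531885026341962383987545444758743


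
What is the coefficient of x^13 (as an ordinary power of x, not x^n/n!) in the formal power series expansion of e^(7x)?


The exponential series is e^y = sum_{k>=0} y^k / k!. Substituting y = 7x gives
e^(7x) = sum_{k>=0} 7^k x^k / k!.
So the coefficient of x^n is a^n/n! with a = 7, n = 13:
7^13 / 13! = 96889010407/6227020800 = 13841287201/889574400

13841287201/889574400


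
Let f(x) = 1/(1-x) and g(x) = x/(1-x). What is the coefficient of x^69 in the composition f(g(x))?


First simplify the composition: f(g(x)) = 1/(1 - x/(1-x)) = (1-x)/((1-x) - x) = (1-x)/(1-2x).
Now extract the coefficient. Write (1-x)/(1-2x) = 1/(1-2x) - x/(1-2x).
The coefficient of x^n in 1/(1-2x) is 2^n, and in x/(1-2x) is 2^(n-1) (for n >= 1).
So the coefficient of x^69 is 2^69 - 2^68 = 590295810358705651712 - 295147905179352825856 = 295147905179352825856.

295147905179352825856


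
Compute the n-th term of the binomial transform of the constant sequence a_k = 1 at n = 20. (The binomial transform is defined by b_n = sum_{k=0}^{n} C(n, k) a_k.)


With a_k = 1 for all k, b_n = sum_{k=0}^{n} C(n, k) = 2^n by the binomial theorem.
For n = 20: 2^20 = 1048576.

1048576


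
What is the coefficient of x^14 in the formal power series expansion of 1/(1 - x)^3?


The expansion 1/(1 - x)^r = sum_{k>=0} C(k + r - 1, r - 1) x^k follows from the multiset / negative-binomial theorem (or from repeated differentiation of the geometric series).
For r = 3 and k = 14:
C(16, 2) = 20922789888000 / (2 * 87178291200) = 120.

120


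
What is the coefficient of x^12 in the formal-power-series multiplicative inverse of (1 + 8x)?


The inverse is 1/(1 + 8x). Apply the geometric identity 1/(1 - y) = sum_{k>=0} y^k with y = -8x:
1/(1 + 8x) = sum_{k>=0} (-8)^k x^k.
So the coefficient of x^12 is (-8)^12 = 68719476736.

68719476736


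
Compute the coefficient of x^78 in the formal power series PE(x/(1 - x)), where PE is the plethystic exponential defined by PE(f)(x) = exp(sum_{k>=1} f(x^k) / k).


For f(x) = x/(1 - x) we have
sum_{k>=1} f(x^k) / k = sum_{k>=1} (1/k) * x^k / (1 - x^k) = sum_{k, m >= 1} x^(k m) / k,
which after exponentiating simplifies to
PE(x/(1 - x)) = prod_{k>=1} 1 / (1 - x^k).
This is the generating function for the partition function p(n), so the coefficient of x^78 is p(78).
Computing p(78) by dynamic programming over parts 1, 2, ..., 78: p(78) = 12132164.

12132164


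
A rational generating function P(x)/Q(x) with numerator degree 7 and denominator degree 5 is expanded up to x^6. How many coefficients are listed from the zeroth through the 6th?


Expanding up to x^6 gives the coefficients for x^0, x^1, ..., x^6.
That is 6 + 1 = 7 coefficients in total.

7


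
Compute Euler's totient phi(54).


phi(n) counts integers in [1, n] coprime to n. Using the multiplicative formula phi(n) = n * prod_{p | n} (1 - 1/p):
54 = 2 * 3^3, so
phi(54) = 54 * (1 - 1/2) * (1 - 1/3) = 18.

18


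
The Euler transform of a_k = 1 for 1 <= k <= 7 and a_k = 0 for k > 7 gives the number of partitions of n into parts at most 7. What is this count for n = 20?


Partitions of 20 into parts at most 7:
Using generating function (1-x)^(-1)(1-x^2)^(-1)...(1-x^7)^(-1),
the coefficient of x^20 = 364

364


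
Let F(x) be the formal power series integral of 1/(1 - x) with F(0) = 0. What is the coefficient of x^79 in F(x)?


1/(1 - x) = sum_{k>=0} x^k. Integrating termwise and using F(0) = 0 gives
F(x) = sum_{k>=0} x^(k+1) / (k+1) = sum_{m>=1} x^m / m = -ln(1 - x).
So the coefficient of x^79 is 1/79 = 1/79.

1/79


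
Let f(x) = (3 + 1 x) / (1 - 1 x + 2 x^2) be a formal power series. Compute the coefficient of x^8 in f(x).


Write f(x) = sum_{k>=0} a_k x^k. Multiplying both sides by 1 - 1 x + 2 x^2 gives
(1 - 1 x + 2 x^2) sum_{k>=0} a_k x^k = 3 + 1 x.
Matching coefficients:
 x^0: a_0 = 3
 x^1: a_1 - 1 a_0 = 1  =>  a_1 = 1*3 + 1 = 4
 x^k (k >= 2): a_k = 1 a_{k-1} - 2 a_{k-2}.
Iterating: a_2 = -2, a_3 = -10, a_4 = -6, a_5 = 14, a_6 = 26, a_7 = -2, a_8 = -54.
So the coefficient of x^8 is -54.

-54


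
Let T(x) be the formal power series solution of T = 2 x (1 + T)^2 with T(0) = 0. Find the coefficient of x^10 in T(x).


Apply the Lagrange inversion formula: if T = 2 x * phi(T) with phi(t) = (1 + t)^2, then [x^n] T = 2^n * (1/n) [t^(n-1)] phi(t)^n = 2^n * (1/n) [t^(n-1)] (1 + t)^(2n) = 2^n * (1/n) C(2n, n-1).
Using the identity C(2n, n-1) = C(2n, n) * n / (n+1), the unscaled factor equals C(2n, n) / (n+1) = C_n, the n-th Catalan number.
For n = 10: C_10 = C(20, 10) / 11 = 184756/11 = 16796.
With the 2^10 = 1024 factor, the coefficient is 1024 * 16796 = 17199104.

17199104


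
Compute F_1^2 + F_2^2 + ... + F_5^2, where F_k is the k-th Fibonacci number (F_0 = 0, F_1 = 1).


There is a standard identity sum_{k=0}^{N} F_k^2 = F_N * F_{N+1} (proved inductively from the telescoping relation F_k^2 = F_k F_{k+1} - F_{k-1} F_k). Then
sum_{k=1}^{5} F_k^2 = F_5 F_6 - F_0 F_1.
Computing: F_5 = 5, F_6 = 8, F_0 = 0, F_1 = 1.
Sum = 5 * 8 - 0 * 1 = 40.

40


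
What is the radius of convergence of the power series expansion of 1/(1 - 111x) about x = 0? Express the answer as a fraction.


Expanding 1/(1 - 111x) = sum_{k>=0} 111^k x^k, the series converges when |111x| < 1, i.e., |x| < 1/111.
So the radius of convergence is 1/111 = 1/111.

1/111


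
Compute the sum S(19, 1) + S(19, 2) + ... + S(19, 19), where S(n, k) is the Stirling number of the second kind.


By definition, S(n, k) counts partitions of an n-set into exactly k nonempty blocks.
Computing row n = 19 for k = 1..19:
S(19, k): 1, 262143, 193448101, 11259666950, 147589284710, 693081601779, 1492924634839, 1709751003480, 1144614626805, 477297033785, 129413217791, 23466951300, 2892439160, 243577530, 13916778, 527136, 12597, 171, 1
Sum = 5832742205057. (This equals Bell_19 since the sum runs over all k.)

5832742205057


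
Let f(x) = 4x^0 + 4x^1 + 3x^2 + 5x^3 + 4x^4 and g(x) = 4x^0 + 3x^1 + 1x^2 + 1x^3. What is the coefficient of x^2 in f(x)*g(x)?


Cauchy product at x^2:
4*1 + 4*3 + 3*4
= 28

28


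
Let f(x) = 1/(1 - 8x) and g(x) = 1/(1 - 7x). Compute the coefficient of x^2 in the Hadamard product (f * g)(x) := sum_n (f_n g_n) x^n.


f has coefficients f_k = 8^k and g has coefficients g_k = 7^k, so the Hadamard product has coefficient (f*g)_k = 8^k * 7^k = 56^k.
For k = 2: 56^2 = 3136.

3136


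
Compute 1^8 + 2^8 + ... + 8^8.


This power sum has a closed form given by Faulhaber's formula
sum_{k=1}^{m} k^p = (1 / (p + 1)) * sum_{j=0}^{p} C(p + 1, j) B_j m^(p + 1 - j),
but for small m direct computation is fastest:
1 + 256 + 6561 + 65536 + 390625 + 1679616 + 5764801 + 16777216 = 24684612.

24684612


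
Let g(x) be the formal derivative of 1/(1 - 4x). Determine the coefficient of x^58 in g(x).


Differentiate termwise: d/dx sum_{k>=0} 4^k x^k = sum_{k>=1} k 4^k x^(k-1) = sum_{j>=0} (j+1) 4^(j+1) x^j.
Equivalently, d/dx [1/(1 - 4x)] = 4/(1 - 4x)^2.
For j = 58: 59 * 4^59 = 59 * 332306998946228968225951765070086144 = 19606112937827509125331154139135082496.

19606112937827509125331154139135082496


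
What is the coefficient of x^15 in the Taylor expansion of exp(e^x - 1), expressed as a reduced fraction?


exp(e^x - 1) = sum_{k>=0} Bell_k x^k / k!, where Bell_k is the k-th Bell number.
So the coefficient of x^15 is Bell_15 / 15!.
Computing: Bell_15 = 1382958545 and 15! = 1307674368000, giving
1382958545/1307674368000 = 276591709/261534873600.

276591709/261534873600


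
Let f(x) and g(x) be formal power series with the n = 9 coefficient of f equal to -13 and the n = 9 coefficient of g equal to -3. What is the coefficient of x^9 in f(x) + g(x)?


Addition of formal power series is termwise.
The coefficient of x^9 in f + g = -13 + -3
= -16

-16


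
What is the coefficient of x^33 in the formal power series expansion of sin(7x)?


The Maclaurin series is sin(t) = sum_{k>=0} (-1)^k t^(2k+1) / (2k+1)!, so substituting t = 7x, only odd powers of x are nonzero, with coefficient of x^(2k+1) equal to (-1)^k 7^(2k+1) / (2k+1)!.
Write 33 = 2*16 + 1, giving the coefficient (-1)^16 * 7^33 / 33! = 7730993719707444524137094407/8683317618811886495518194401280000000 = 3219905755813179726837607/3616542115290248436284129280000000.

3219905755813179726837607/3616542115290248436284129280000000


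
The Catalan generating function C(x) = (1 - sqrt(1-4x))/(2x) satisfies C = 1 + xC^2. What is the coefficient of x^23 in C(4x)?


Substituting x -> 4x scales the n-th coefficient by 4^n, so [x^23] C(4x) = 4^23 * C_23.
C_23 = C(2*23, 23)/(24) = 8233430727600/24 = 343059613650.
So 4^23 * 343059613650 = 70368744177664 * 343059613650 = 24140674190625098799513600.

24140674190625098799513600


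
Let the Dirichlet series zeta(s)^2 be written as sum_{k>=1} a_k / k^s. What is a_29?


The Dirichlet convolution of the constant function 1 with itself gives (1 * 1)(k) = sum_{d | k} 1 = d(k), the number of positive divisors of k.
Since zeta(s) = sum_{k>=1} 1/k^s, we have zeta(s)^2 = sum_{k>=1} d(k)/k^s, so a_k = d(k).
For k = 29: the divisors are 1, 29.
Count = 2.

2


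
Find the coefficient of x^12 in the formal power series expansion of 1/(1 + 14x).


Write 1/(1 + c x) = 1/(1 - (-c) x) and apply the geometric-series identity
1/(1 - y) = sum_{k>=0} y^k to get 1/(1 + c x) = sum_{k>=0} (-c)^k x^k.
So the coefficient of x^k is (-c)^k = (-1)^k * c^k.
Here c = 14 and k = 12:
(-14)^12 = 1 * 56693912375296 = 56693912375296

56693912375296


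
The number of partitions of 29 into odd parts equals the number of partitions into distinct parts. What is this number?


Computing partitions of 29 into odd parts (1, 3, 5, ...):
Using the generating function prod_{k>=0} 1/(1-x^(2k+1)),
the count is 256

256


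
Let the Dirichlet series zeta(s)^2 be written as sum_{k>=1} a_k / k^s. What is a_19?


The Dirichlet convolution of the constant function 1 with itself gives (1 * 1)(k) = sum_{d | k} 1 = d(k), the number of positive divisors of k.
Since zeta(s) = sum_{k>=1} 1/k^s, we have zeta(s)^2 = sum_{k>=1} d(k)/k^s, so a_k = d(k).
For k = 19: the divisors are 1, 19.
Count = 2.

2


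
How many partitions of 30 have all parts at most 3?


Using the generating function (1-x)^(-1)(1-x^2)^(-1)(1-x^3)^(-1),
the coefficient of x^30 counts these restricted partitions.
Result = 91

91


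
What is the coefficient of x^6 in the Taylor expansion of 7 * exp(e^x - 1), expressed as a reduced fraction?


exp(e^x - 1) = sum_{k>=0} Bell_k x^k / k!, where Bell_k is the k-th Bell number.
So the coefficient of x^6 is 7 * Bell_6 / 6!.
Computing: Bell_6 = 203 and 6! = 720, giving
7 * 203/720 = 1421/720.

1421/720


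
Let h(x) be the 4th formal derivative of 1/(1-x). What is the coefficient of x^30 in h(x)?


Differentiating 4 times: d^4/dx^4 [1/(1-x)] = 4!/(1-x)^5.
The expansion 1/(1-x)^5 = sum_{k>=0} C(k+4, 4) x^k, so the coefficient of x^n in 4!/(1-x)^5 is 4! * C(n+4, 4).
For n = 30: 24 * C(34, 4) = 24 * 46376 = 1113024

1113024


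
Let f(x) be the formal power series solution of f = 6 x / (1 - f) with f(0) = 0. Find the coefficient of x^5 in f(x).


Apply Lagrange inversion: f = 6 x * phi(f) with phi(t) = 1/(1 - t), so
[x^n] f = 6^n * (1/n) [t^(n-1)] phi(t)^n = 6^n * (1/n) [t^(n-1)] (1 - t)^(-n) = 6^n * (1/n) C(2n - 2, n - 1) = 6^n * C_{n-1}.
For n = 5: C_4 = C(8, 4) / 5 = 70/5 = 14.
With the 6^5 = 7776 factor, the coefficient is 7776 * 14 = 108864.

108864


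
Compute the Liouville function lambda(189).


The Liouville function is lambda(k) = (-1)^Omega(k), where Omega(k) counts the prime factors of k with multiplicity.
Factoring: 189 = 3 * 3 * 3 * 7, so Omega(189) = 4.
lambda(189) = (-1)^4 = 1.

1


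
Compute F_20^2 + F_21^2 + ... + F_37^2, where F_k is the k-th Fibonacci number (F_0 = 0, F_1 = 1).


There is a standard identity sum_{k=0}^{N} F_k^2 = F_N * F_{N+1} (proved inductively from the telescoping relation F_k^2 = F_k F_{k+1} - F_{k-1} F_k). Then
sum_{k=20}^{37} F_k^2 = F_37 F_38 - F_19 F_20.
Computing: F_37 = 24157817, F_38 = 39088169, F_19 = 4181, F_20 = 6765.
Sum = 24157817 * 39088169 - 4181 * 6765 = 944284805282608.

944284805282608


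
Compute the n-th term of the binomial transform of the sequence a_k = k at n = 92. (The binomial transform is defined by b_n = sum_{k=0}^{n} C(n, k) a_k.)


With a_k = k, b_n = sum_{k=0}^{n} C(n, k) k. Using k * C(n, k) = n * C(n-1, k-1) gives b_n = n * sum_{k>=1} C(n-1, k-1) = n * 2^(n-1).
For n = 92: 92 * 2^91 = 92 * 2475880078570760549798248448 = 227780967228509970581438857216.

227780967228509970581438857216


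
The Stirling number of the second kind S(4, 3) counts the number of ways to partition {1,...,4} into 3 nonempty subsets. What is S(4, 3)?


Using the explicit formula S(n,k) = (1/k!) sum_{j=0}^{k} (-1)^(k-j) C(k,j) j^n:
S(4, 3) = 6
Equivalently, S(n,k) is n! times the coefficient of x^n in the EGF (e^x - 1)^k / k!.

6


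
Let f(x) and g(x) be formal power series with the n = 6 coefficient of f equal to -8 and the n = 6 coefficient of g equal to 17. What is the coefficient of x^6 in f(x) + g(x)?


Addition of formal power series is termwise.
The coefficient of x^6 in f + g = -8 + 17
= 9

9


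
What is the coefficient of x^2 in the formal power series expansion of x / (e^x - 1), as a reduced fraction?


The exponential generating function for Bernoulli numbers is
x / (e^x - 1) = sum_{k>=0} B_k x^k / k!.
So the coefficient of x^2 in x / (e^x - 1) is B_2 / 2!.
Computing: B_2 = 1/6, 2! = 2, giving
1/6 / 2 = 1/12.

1/12


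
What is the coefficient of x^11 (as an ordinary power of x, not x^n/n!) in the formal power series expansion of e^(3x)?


The exponential series is e^y = sum_{k>=0} y^k / k!. Substituting y = 3x gives
e^(3x) = sum_{k>=0} 3^k x^k / k!.
So the coefficient of x^n is a^n/n! with a = 3, n = 11:
3^11 / 11! = 177147/39916800 = 2187/492800

2187/492800


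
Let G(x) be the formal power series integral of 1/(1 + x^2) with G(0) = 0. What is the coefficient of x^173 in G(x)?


1/(1 + x^2) = sum_{j>=0} (-1)^j x^(2j). Integrating termwise with G(0) = 0:
G(x) = sum_{j>=0} (-1)^j x^(2j+1) / (2j+1) = arctan(x).
Only odd powers are nonzero. For x^173 write 173 = 2*86 + 1, giving
(-1)^86 / 173 = 1/173 = 1/173.

1/173


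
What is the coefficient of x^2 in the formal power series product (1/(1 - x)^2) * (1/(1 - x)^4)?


Combine the factors: (1/(1 - x)^2) * (1/(1 - x)^4) = 1/(1 - x)^6.
Then use 1/(1 - x)^r = sum_{k>=0} C(k + r - 1, r - 1) x^k with r = 6 and k = 2:
C(7, 5) = 21.

21


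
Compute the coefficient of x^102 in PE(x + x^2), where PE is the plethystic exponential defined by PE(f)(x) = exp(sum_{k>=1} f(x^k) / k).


With f(x) = x + x^2, the exponent is sum_{k>=1} (x^k + x^(2k)) / k = -ln(1 - x) - ln(1 - x^2). Exponentiating:
PE(x + x^2) = 1 / ((1 - x)(1 - x^2)).
This is the generating function for partitions of n into parts of size 1 or 2. The number of 2's can be any j in 0..51, and the rest are 1's, so
[x^102] = floor(102/2) + 1 = 52.

52


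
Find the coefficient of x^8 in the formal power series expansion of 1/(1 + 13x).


Write 1/(1 + c x) = 1/(1 - (-c) x) and apply the geometric-series identity
1/(1 - y) = sum_{k>=0} y^k to get 1/(1 + c x) = sum_{k>=0} (-c)^k x^k.
So the coefficient of x^k is (-c)^k = (-1)^k * c^k.
Here c = 13 and k = 8:
(-13)^8 = 1 * 815730721 = 815730721

815730721


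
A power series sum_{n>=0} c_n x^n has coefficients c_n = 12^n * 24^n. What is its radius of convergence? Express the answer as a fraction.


By the root test (Cauchy-Hadamard), the radius is R = 1 / limsup_n |c_n|^(1/n).
Here |c_n|^(1/n) = (12^n * 24^n)^(1/n) = 12 * 24 = 288 for all n.
So R = 1/288 = 1/288.

1/288


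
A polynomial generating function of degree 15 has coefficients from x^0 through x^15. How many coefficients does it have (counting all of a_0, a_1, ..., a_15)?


A polynomial of degree 15 takes the form a_0 + a_1 x + ... + a_15 x^15.
The number of coefficients is 15 + 1 = 16.

16


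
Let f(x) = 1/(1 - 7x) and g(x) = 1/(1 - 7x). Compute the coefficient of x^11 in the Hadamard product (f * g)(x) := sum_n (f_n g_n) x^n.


f has coefficients f_k = 7^k and g has coefficients g_k = 7^k, so the Hadamard product has coefficient (f*g)_k = 7^k * 7^k = 49^k.
For k = 11: 49^11 = 3909821048582988049.

3909821048582988049


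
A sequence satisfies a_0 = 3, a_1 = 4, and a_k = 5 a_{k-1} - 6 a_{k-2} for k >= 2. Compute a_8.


The characteristic equation is t^2 - 5 t + 6 = 0, with roots r_1 = 3 and r_2 = 2 (so c_1 = r_1 + r_2, c_2 = -r_1 r_2 as required).
One can use the closed form a_n = A r_1^n + B r_2^n, but direct iteration is more reliable:
a_0 = 3, a_1 = 4, a_2 = 2, a_3 = -14, a_4 = -82, a_5 = -326, a_6 = -1138, a_7 = -3734, a_8 = -11842.
So a_8 = -11842.

-11842


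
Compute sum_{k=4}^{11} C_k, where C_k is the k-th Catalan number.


C_4 through C_11: 14, 42, 132, 429, 1430, 4862, 16796, 58786
Sum = 14 + 42 + 132 + 429 + 1430 + 4862 + 16796 + 58786
= 82491

82491


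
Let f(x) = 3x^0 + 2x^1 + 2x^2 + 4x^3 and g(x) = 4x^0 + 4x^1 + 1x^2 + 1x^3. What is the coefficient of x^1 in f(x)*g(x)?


Cauchy product at x^1:
3*4 + 2*4
= 20

20


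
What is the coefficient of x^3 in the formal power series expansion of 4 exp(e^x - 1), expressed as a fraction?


exp(e^x - 1) is the exponential generating function for the Bell numbers Bell_k: exp(e^x - 1) = sum_{k>=0} Bell_k x^k / k!.
So the coefficient of x^3 in 4 exp(e^x - 1) is 4 Bell_3 / 3!.
Computing: Bell_3 = 5 and 3! = 6, giving
4 * 5/6 = 10/3.

10/3


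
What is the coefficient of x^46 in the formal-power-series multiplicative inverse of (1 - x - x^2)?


Let the inverse be f(x) = sum_{k>=0} a_k x^k. From f(x) * (1 - x - x^2) = 1 and matching coefficients:
 x^0: a_0 = 1.
 x^1: a_1 - a_0 = 0, so a_1 = 1.
 x^k (k >= 2): a_k - a_{k-1} - a_{k-2} = 0, i.e. a_k = a_{k-1} + a_{k-2}.
This is the Fibonacci-type recurrence shifted so that a_0 = a_1 = 1.
Iterating: a_0=1, a_1=1, a_2=2, a_3=3, a_4=5, a_5=8, a_6=13, a_7=21, a_8=34, a_9=55, ...
a_46 = 2971215073.

2971215073


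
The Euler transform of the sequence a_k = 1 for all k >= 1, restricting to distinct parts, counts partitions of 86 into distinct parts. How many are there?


Partitions of 86 into distinct parts can be computed via generating function.
Product (1+x)(1+x^2)(1+x^3)...
The coefficient of x^86 = 133184

133184


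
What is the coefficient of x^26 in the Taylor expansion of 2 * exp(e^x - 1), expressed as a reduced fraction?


exp(e^x - 1) = sum_{k>=0} Bell_k x^k / k!, where Bell_k is the k-th Bell number.
So the coefficient of x^26 is 2 * Bell_26 / 26!.
Computing: Bell_26 = 49631246523618756274 and 26! = 403291461126605635584000000, giving
2 * 49631246523618756274/403291461126605635584000000 = 1459742544812316361/5930756781273612288000000.

1459742544812316361/5930756781273612288000000


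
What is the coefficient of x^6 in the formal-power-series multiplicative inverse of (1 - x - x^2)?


Let the inverse be f(x) = sum_{k>=0} a_k x^k. From f(x) * (1 - x - x^2) = 1 and matching coefficients:
 x^0: a_0 = 1.
 x^1: a_1 - a_0 = 0, so a_1 = 1.
 x^k (k >= 2): a_k - a_{k-1} - a_{k-2} = 0, i.e. a_k = a_{k-1} + a_{k-2}.
This is the Fibonacci-type recurrence shifted so that a_0 = a_1 = 1.
Iterating: a_0=1, a_1=1, a_2=2, a_3=3, a_4=5, a_5=8, a_6=13
a_6 = 13.

13


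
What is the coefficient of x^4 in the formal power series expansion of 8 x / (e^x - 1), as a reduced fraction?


The exponential generating function for Bernoulli numbers is
x / (e^x - 1) = sum_{k>=0} B_k x^k / k!.
So the coefficient of x^4 in 8 x / (e^x - 1) is 8 B_4 / 4!.
Computing: B_4 = -1/30, 4! = 24, giving
8 * -1/30 / 24 = -1/90.

-1/90


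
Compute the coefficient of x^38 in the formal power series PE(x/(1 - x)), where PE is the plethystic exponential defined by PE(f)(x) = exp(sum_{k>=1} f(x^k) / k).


For f(x) = x/(1 - x) we have
sum_{k>=1} f(x^k) / k = sum_{k>=1} (1/k) * x^k / (1 - x^k) = sum_{k, m >= 1} x^(k m) / k,
which after exponentiating simplifies to
PE(x/(1 - x)) = prod_{k>=1} 1 / (1 - x^k).
This is the generating function for the partition function p(n), so the coefficient of x^38 is p(38).
Computing p(38) by dynamic programming over parts 1, 2, ..., 38: p(38) = 26015.

26015


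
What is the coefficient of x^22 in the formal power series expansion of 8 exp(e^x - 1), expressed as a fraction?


exp(e^x - 1) is the exponential generating function for the Bell numbers Bell_k: exp(e^x - 1) = sum_{k>=0} Bell_k x^k / k!.
So the coefficient of x^22 in 8 exp(e^x - 1) is 8 Bell_22 / 22!.
Computing: Bell_22 = 4506715738447323 and 22! = 1124000727777607680000, giving
8 * 4506715738447323/1124000727777607680000 = 88366975263673/2754903744552960000.

88366975263673/2754903744552960000


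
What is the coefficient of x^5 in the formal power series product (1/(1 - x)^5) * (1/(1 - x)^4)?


Combine the factors: (1/(1 - x)^5) * (1/(1 - x)^4) = 1/(1 - x)^9.
Then use 1/(1 - x)^r = sum_{k>=0} C(k + r - 1, r - 1) x^k with r = 9 and k = 5:
C(13, 8) = 1287.

1287


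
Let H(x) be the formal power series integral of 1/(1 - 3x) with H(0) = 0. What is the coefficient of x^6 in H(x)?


1/(1 - 3x) = sum_{k>=0} 3^k x^k. Integrating termwise with H(0) = 0:
H(x) = sum_{k>=0} 3^k x^(k+1) / (k+1) = sum_{m>=1} 3^(m-1) x^m / m.
For m = 6: 3^5/6 = 243/6 = 81/2.

81/2


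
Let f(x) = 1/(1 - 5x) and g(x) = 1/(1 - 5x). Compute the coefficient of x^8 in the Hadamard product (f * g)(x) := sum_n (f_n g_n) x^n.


f has coefficients f_k = 5^k and g has coefficients g_k = 5^k, so the Hadamard product has coefficient (f*g)_k = 5^k * 5^k = 25^k.
For k = 8: 25^8 = 152587890625.

152587890625


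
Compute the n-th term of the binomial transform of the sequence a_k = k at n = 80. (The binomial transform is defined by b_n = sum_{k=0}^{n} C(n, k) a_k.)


With a_k = k, b_n = sum_{k=0}^{n} C(n, k) k. Using k * C(n, k) = n * C(n-1, k-1) gives b_n = n * sum_{k>=1} C(n-1, k-1) = n * 2^(n-1).
For n = 80: 80 * 2^79 = 80 * 604462909807314587353088 = 48357032784585166988247040.

48357032784585166988247040


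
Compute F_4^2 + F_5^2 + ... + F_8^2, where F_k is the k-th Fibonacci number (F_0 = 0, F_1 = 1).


There is a standard identity sum_{k=0}^{N} F_k^2 = F_N * F_{N+1} (proved inductively from the telescoping relation F_k^2 = F_k F_{k+1} - F_{k-1} F_k). Then
sum_{k=4}^{8} F_k^2 = F_8 F_9 - F_3 F_4.
Computing: F_8 = 21, F_9 = 34, F_3 = 2, F_4 = 3.
Sum = 21 * 34 - 2 * 3 = 708.

708


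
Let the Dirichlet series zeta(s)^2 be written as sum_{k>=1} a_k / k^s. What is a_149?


The Dirichlet convolution of the constant function 1 with itself gives (1 * 1)(k) = sum_{d | k} 1 = d(k), the number of positive divisors of k.
Since zeta(s) = sum_{k>=1} 1/k^s, we have zeta(s)^2 = sum_{k>=1} d(k)/k^s, so a_k = d(k).
For k = 149: the divisors are 1, 149.
Count = 2.

2


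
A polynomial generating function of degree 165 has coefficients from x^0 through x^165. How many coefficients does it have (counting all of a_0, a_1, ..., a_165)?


A polynomial of degree 165 takes the form a_0 + a_1 x + ... + a_165 x^165.
The number of coefficients is 165 + 1 = 166.

166


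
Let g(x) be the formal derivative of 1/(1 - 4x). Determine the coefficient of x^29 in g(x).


Differentiate termwise: d/dx sum_{k>=0} 4^k x^k = sum_{k>=1} k 4^k x^(k-1) = sum_{j>=0} (j+1) 4^(j+1) x^j.
Equivalently, d/dx [1/(1 - 4x)] = 4/(1 - 4x)^2.
For j = 29: 30 * 4^30 = 30 * 1152921504606846976 = 34587645138205409280.

34587645138205409280


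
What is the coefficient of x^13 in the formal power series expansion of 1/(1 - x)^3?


The negative binomial / multiset identity is
1/(1 - x)^r = sum_{k>=0} C(k + r - 1, r - 1) x^k.
Here r = 3 and k = 13, so the coefficient is
C(13 + 2, 2) = C(15, 2)
= 105

105


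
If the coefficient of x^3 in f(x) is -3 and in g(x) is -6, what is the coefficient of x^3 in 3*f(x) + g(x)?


Scalar multiplication scales coefficients: 3 * -3 = -9.
Then add the g coefficient: -9 + -6
= -15

-15


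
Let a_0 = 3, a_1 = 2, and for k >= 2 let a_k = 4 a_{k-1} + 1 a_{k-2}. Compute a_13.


Iterating the recurrence forward:
a_0 = 3
a_1 = 2
a_2 = 4*2 + 1*3 = 11
a_3 = 4*11 + 1*2 = 46
a_4 = 4*46 + 1*11 = 195
a_5 = 4*195 + 1*46 = 826
a_6 = 4*826 + 1*195 = 3499
a_7 = 4*3499 + 1*826 = 14822
a_8 = 4*14822 + 1*3499 = 62787
a_9 = 4*62787 + 1*14822 = 265970
a_10 = 4*265970 + 1*62787 = 1126667
a_11 = 4*1126667 + 1*265970 = 4772638
a_12 = 4*4772638 + 1*1126667 = 20217219
a_13 = 4*20217219 + 1*4772638 = 85641514
So a_13 = 85641514.

85641514


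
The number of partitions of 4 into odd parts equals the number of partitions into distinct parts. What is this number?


Computing partitions of 4 into odd parts (1, 3, 5, ...):
Using the generating function prod_{k>=0} 1/(1-x^(2k+1)),
the count is 2

2


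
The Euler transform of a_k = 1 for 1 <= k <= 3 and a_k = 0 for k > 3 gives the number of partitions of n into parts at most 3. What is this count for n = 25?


Partitions of 25 into parts at most 3:
Using generating function (1-x)^(-1)(1-x^2)^(-1)(1-x^3)^(-1),
the coefficient of x^25 = 65

65


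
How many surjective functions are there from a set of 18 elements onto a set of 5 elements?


By inclusion-exclusion on which target elements are missed, the number of surjections from an n-set onto a k-set is
surj(n, k) = sum_{j=0}^{k} (-1)^j C(k, j) (k - j)^n.
Equivalently surj(n, k) = k! * S(n, k), where S(n, k) is the Stirling number of the second kind.
For n = 18, k = 5:
S(18, 5) = 28958095545, so
surj = 5! * 28958095545 = 120 * 28958095545 = 3474971465400.

3474971465400


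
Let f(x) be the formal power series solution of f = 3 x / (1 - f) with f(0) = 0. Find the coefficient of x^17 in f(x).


Apply Lagrange inversion: f = 3 x * phi(f) with phi(t) = 1/(1 - t), so
[x^n] f = 3^n * (1/n) [t^(n-1)] phi(t)^n = 3^n * (1/n) [t^(n-1)] (1 - t)^(-n) = 3^n * (1/n) C(2n - 2, n - 1) = 3^n * C_{n-1}.
For n = 17: C_16 = C(32, 16) / 17 = 601080390/17 = 35357670.
With the 3^17 = 129140163 factor, the coefficient is 129140163 * 35357670 = 4566095267100210.

4566095267100210


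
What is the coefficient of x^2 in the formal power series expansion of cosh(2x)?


The Maclaurin series is cosh(t) = sum_{m>=0} t^(2m) / (2m)!, so substituting t = 2x, only even powers of x are nonzero, with coefficient of x^(2m) equal to 2^(2m) / (2m)!.
For x^2 the coefficient is 2^2/2! = 4/2 = 2.

2


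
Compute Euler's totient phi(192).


phi(n) counts integers in [1, n] coprime to n. Using the multiplicative formula phi(n) = n * prod_{p | n} (1 - 1/p):
192 = 2^6 * 3, so
phi(192) = 192 * (1 - 1/2) * (1 - 1/3) = 64.

64


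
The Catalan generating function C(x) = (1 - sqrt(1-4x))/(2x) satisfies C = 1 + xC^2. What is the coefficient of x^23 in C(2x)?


Substituting x -> 2x scales the n-th coefficient by 2^n, so [x^23] C(2x) = 2^23 * C_23.
C_23 = C(2*23, 23)/(24) = 8233430727600/24 = 343059613650.
So 2^23 * 343059613650 = 8388608 * 343059613650 = 2877792619541299200.

2877792619541299200


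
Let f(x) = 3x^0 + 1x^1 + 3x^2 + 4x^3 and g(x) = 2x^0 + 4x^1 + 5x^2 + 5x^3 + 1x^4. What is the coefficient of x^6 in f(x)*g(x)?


Cauchy product at x^6:
3*1 + 4*5
= 23

23


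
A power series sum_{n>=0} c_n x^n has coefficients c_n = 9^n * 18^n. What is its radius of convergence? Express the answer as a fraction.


By the root test (Cauchy-Hadamard), the radius is R = 1 / limsup_n |c_n|^(1/n).
Here |c_n|^(1/n) = (9^n * 18^n)^(1/n) = 9 * 18 = 162 for all n.
So R = 1/162 = 1/162.

1/162


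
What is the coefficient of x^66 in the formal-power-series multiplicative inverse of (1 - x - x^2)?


Let the inverse be f(x) = sum_{k>=0} a_k x^k. From f(x) * (1 - x - x^2) = 1 and matching coefficients:
 x^0: a_0 = 1.
 x^1: a_1 - a_0 = 0, so a_1 = 1.
 x^k (k >= 2): a_k - a_{k-1} - a_{k-2} = 0, i.e. a_k = a_{k-1} + a_{k-2}.
This is the Fibonacci-type recurrence shifted so that a_0 = a_1 = 1.
Iterating: a_0=1, a_1=1, a_2=2, a_3=3, a_4=5, a_5=8, a_6=13, a_7=21, a_8=34, a_9=55, ...
a_66 = 44945570212853.

44945570212853


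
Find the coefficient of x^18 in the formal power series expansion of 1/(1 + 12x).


Write 1/(1 + c x) = 1/(1 - (-c) x) and apply the geometric-series identity
1/(1 - y) = sum_{k>=0} y^k to get 1/(1 + c x) = sum_{k>=0} (-c)^k x^k.
So the coefficient of x^k is (-c)^k = (-1)^k * c^k.
Here c = 12 and k = 18:
(-12)^18 = 1 * 26623333280885243904 = 26623333280885243904

26623333280885243904


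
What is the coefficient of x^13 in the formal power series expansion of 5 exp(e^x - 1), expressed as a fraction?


exp(e^x - 1) is the exponential generating function for the Bell numbers Bell_k: exp(e^x - 1) = sum_{k>=0} Bell_k x^k / k!.
So the coefficient of x^13 in 5 exp(e^x - 1) is 5 Bell_13 / 13!.
Computing: Bell_13 = 27644437 and 13! = 6227020800, giving
5 * 27644437/6227020800 = 27644437/1245404160.

27644437/1245404160


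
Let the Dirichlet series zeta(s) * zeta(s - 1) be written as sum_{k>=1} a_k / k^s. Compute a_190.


Convolution gives a_k = sum_{d | k} d * 1 = sum_{d | k} d = sigma(k), the sum of positive divisors of k.
For k = 190, the divisors are 1, 2, 5, 10, 19, 38, 95, 190, so
sigma(190) = 1 + 2 + 5 + 10 + 19 + 38 + 95 + 190 = 360.

360


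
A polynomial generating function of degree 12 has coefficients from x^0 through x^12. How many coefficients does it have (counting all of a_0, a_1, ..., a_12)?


A polynomial of degree 12 takes the form a_0 + a_1 x + ... + a_12 x^12.
The number of coefficients is 12 + 1 = 13.

13


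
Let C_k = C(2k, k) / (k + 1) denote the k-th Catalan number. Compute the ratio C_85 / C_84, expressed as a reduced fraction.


Using C_k = (2k)! / (k! (k+1)!), the ratio C_{k+1}/C_k simplifies to
C_{k+1}/C_k = [(2k+2)! / ((k+1)! (k+2)!)] * [k! (k+1)! / (2k)!]
 = (2k+2)(2k+1) / ((k+1)(k+2)) = 2(2k+1) / (k+2).
For k = 84: 2(2*84 + 1) / (84 + 2) = 338/86 = 169/43.

169/43


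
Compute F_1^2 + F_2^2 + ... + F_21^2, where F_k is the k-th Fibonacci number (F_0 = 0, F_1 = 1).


There is a standard identity sum_{k=0}^{N} F_k^2 = F_N * F_{N+1} (proved inductively from the telescoping relation F_k^2 = F_k F_{k+1} - F_{k-1} F_k). Then
sum_{k=1}^{21} F_k^2 = F_21 F_22 - F_0 F_1.
Computing: F_21 = 10946, F_22 = 17711, F_0 = 0, F_1 = 1.
Sum = 10946 * 17711 - 0 * 1 = 193864606.

193864606


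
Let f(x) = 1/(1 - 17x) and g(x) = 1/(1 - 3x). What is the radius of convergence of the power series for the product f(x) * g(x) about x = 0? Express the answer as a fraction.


The radius of 1/(1 - 17x) is 1/17 (nearest singularity at x = 1/17), and the radius of 1/(1 - 3x) is 1/3.
The product f(x)*g(x) = 1/((1 - 17x)(1 - 3x)) has singularities at both 1/17 and 1/3, so its radius of convergence is the distance to the nearest one:
min(1/17, 1/3) = 1/17.

1/17


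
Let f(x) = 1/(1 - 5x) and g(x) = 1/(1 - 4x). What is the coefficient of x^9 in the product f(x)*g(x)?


The coefficient of x^n in f*g is the Cauchy product: sum_{k=0}^{n} a^k * b^(n-k).
With a=5, b=4, n=9:
sum_{k=0}^{9} 5^k * 4^(9-k)
= 8717049

8717049


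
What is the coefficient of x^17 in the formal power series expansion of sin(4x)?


The Maclaurin series is sin(t) = sum_{k>=0} (-1)^k t^(2k+1) / (2k+1)!, so substituting t = 4x, only odd powers of x are nonzero, with coefficient of x^(2k+1) equal to (-1)^k 4^(2k+1) / (2k+1)!.
Write 17 = 2*8 + 1, giving the coefficient (-1)^8 * 4^17 / 17! = 17179869184/355687428096000 = 524288/10854718875.

524288/10854718875


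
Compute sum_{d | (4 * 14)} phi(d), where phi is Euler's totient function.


First, 4 * 14 = 56. One classical identity is sum_{d | n} phi(d) = n (each k in [1, n] has a unique gcd with n, and among the k's with gcd(k, n) = n/d there are phi(d) of them). So the sum equals 56. We also verify directly:
Divisors of 56: 1, 2, 4, 7, 8, 14, 28, 56.
phi values: 1, 1, 2, 6, 4, 6, 12, 24.
Sum = 56.

56


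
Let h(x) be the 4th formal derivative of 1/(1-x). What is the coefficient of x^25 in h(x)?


Differentiating 4 times: d^4/dx^4 [1/(1-x)] = 4!/(1-x)^5.
The expansion 1/(1-x)^5 = sum_{k>=0} C(k+4, 4) x^k, so the coefficient of x^n in 4!/(1-x)^5 is 4! * C(n+4, 4).
For n = 25: 24 * C(29, 4) = 24 * 23751 = 570024

570024


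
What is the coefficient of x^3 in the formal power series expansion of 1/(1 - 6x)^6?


The general identity 1/(1 - c x)^r = sum_{k>=0} c^k C(k + r - 1, r - 1) x^k follows by substituting y = c x into 1/(1 - y)^r = sum_{k>=0} C(k + r - 1, r - 1) y^k.
For c = 6, r = 6, k = 3:
6^3 * C(8, 5) = 216 * 56 = 12096.

12096


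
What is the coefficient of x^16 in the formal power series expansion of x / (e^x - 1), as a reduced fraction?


The exponential generating function for Bernoulli numbers is
x / (e^x - 1) = sum_{k>=0} B_k x^k / k!.
So the coefficient of x^16 in x / (e^x - 1) is B_16 / 16!.
Computing: B_16 = -3617/510, 16! = 20922789888000, giving
-3617/510 / 20922789888000 = -3617/10670622842880000.

-3617/10670622842880000


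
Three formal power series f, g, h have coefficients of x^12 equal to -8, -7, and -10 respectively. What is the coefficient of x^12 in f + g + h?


Series addition is componentwise:
-8 + -7 + -10
= -25

-25


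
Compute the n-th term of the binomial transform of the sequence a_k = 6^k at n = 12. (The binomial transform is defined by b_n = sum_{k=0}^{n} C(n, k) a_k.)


With a_k = 6^k, b_n = sum_{k=0}^{n} C(n, k) 6^k = (1 + 6)^n by the binomial theorem.
For n = 12: (1 + 6)^12 = 7^12 = 13841287201.

13841287201


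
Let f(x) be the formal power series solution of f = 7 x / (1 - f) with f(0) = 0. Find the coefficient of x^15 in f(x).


Apply Lagrange inversion: f = 7 x * phi(f) with phi(t) = 1/(1 - t), so
[x^n] f = 7^n * (1/n) [t^(n-1)] phi(t)^n = 7^n * (1/n) [t^(n-1)] (1 - t)^(-n) = 7^n * (1/n) C(2n - 2, n - 1) = 7^n * C_{n-1}.
For n = 15: C_14 = C(28, 14) / 15 = 40116600/15 = 2674440.
With the 7^15 = 4747561509943 factor, the coefficient is 4747561509943 * 2674440 = 12697068404651956920.

12697068404651956920


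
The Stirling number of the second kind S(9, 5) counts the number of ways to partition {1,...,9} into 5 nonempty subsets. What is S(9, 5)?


Using the explicit formula S(n,k) = (1/k!) sum_{j=0}^{k} (-1)^(k-j) C(k,j) j^n:
S(9, 5) = 6951
Equivalently, S(n,k) is n! times the coefficient of x^n in the EGF (e^x - 1)^k / k!.

6951


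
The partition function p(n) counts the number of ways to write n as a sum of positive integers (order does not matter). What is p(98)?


Using the generating function prod_{k>=1} 1/(1-x^k), we compute p(98).
By dynamic programming over parts 1 through 98:
p(98) = 150198136

150198136


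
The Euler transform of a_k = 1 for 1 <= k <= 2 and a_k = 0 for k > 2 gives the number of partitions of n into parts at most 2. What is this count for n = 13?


Partitions of 13 into parts at most 2:
Using generating function (1-x)^(-1)(1-x^2)^(-1),
the coefficient of x^13 = 7

7


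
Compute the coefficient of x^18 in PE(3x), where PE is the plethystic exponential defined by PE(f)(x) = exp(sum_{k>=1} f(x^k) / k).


With f(x) = 3x, the exponent is sum_{k>=1} 3 x^k / k = 3 * (-ln(1 - x)). Exponentiating:
PE(3x) = exp(-3 ln(1 - x)) = 1/(1 - x)^3.
By the negative binomial expansion, [x^n] 1/(1 - x)^3 = C(n + 2, 2).
For n = 18: C(20, 2) = 190.

190


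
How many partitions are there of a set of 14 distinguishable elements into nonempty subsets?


Bell_14 can be computed from the Bell triangle or from Dobinski's identity Bell_n = (1/e) * sum_{k>=0} k^n / k!.
Computing Bell_14 = 190899322.

190899322


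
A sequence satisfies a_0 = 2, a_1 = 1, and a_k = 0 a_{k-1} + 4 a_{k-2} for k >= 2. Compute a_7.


The characteristic equation is t^2 - 0 t - 4 = 0, with roots r_1 = 2 and r_2 = -2 (so c_1 = r_1 + r_2, c_2 = -r_1 r_2 as required).
One can use the closed form a_n = A r_1^n + B r_2^n, but direct iteration is more reliable:
a_0 = 2, a_1 = 1, a_2 = 8, a_3 = 4, a_4 = 32, a_5 = 16, a_6 = 128, a_7 = 64.
So a_7 = 64.

64


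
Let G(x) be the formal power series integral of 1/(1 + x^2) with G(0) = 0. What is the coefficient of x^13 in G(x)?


1/(1 + x^2) = sum_{j>=0} (-1)^j x^(2j). Integrating termwise with G(0) = 0:
G(x) = sum_{j>=0} (-1)^j x^(2j+1) / (2j+1) = arctan(x).
Only odd powers are nonzero. For x^13 write 13 = 2*6 + 1, giving
(-1)^6 / 13 = 1/13 = 1/13.

1/13


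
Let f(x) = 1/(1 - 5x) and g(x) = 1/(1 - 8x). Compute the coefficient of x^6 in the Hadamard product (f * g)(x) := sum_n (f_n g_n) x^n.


f has coefficients f_k = 5^k and g has coefficients g_k = 8^k, so the Hadamard product has coefficient (f*g)_k = 5^k * 8^k = 40^k.
For k = 6: 40^6 = 4096000000.

4096000000


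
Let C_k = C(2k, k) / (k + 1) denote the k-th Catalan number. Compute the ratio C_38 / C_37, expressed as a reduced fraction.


Using C_k = (2k)! / (k! (k+1)!), the ratio C_{k+1}/C_k simplifies to
C_{k+1}/C_k = [(2k+2)! / ((k+1)! (k+2)!)] * [k! (k+1)! / (2k)!]
 = (2k+2)(2k+1) / ((k+1)(k+2)) = 2(2k+1) / (k+2).
For k = 37: 2(2*37 + 1) / (37 + 2) = 150/39 = 50/13.

50/13


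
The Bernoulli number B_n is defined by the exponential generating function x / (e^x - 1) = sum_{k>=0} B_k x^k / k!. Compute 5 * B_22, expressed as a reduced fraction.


Bernoulli numbers can also be computed recursively via B_0 = 1 and sum_{j=0}^{m} C(m+1, j) B_j = 0 for m >= 1. Odd-index Bernoulli numbers vanish for k >= 3.
Computing B_22 = 854513/138, so 5 * B_22 = 5 * 854513/138 = 4272565/138.

4272565/138


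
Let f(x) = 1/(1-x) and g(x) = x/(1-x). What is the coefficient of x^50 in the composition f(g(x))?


First simplify the composition: f(g(x)) = 1/(1 - x/(1-x)) = (1-x)/((1-x) - x) = (1-x)/(1-2x).
Now extract the coefficient. Write (1-x)/(1-2x) = 1/(1-2x) - x/(1-2x).
The coefficient of x^n in 1/(1-2x) is 2^n, and in x/(1-2x) is 2^(n-1) (for n >= 1).
So the coefficient of x^50 is 2^50 - 2^49 = 1125899906842624 - 562949953421312 = 562949953421312.

562949953421312


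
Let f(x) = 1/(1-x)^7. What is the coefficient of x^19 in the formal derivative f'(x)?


Differentiate: d/dx [ 1/(1-x)^r ] = r / (1-x)^(r+1).
Here r = 7, so f'(x) = 7 / (1-x)^8.
The expansion of 1/(1-x)^(r+1) has coefficient of x^n equal to C(n+r, r).
So the coefficient of x^19 in f'(x) is
7 * C(26, 7) = 7 * 657800 = 4604600

4604600
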